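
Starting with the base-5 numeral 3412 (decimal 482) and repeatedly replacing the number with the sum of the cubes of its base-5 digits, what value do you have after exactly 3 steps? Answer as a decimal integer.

80

482 = (3,4,1,2)_5 → 100
100 = (4,0,0)_5 → 64
64 = (2,2,4)_5 → 80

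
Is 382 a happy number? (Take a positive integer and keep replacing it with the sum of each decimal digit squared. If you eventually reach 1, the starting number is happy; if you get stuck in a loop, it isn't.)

not happy

382 → 77
77 → 98
98 → 145
145 → 42
42 → 20
20 → 4
4 → 16
16 → 37
37 → 58
58 → 89
89 → 145  — 145 already seen; the sequence cycles without reaching 1.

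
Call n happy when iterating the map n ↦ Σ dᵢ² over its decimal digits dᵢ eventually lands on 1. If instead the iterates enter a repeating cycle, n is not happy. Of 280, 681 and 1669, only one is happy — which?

280

280: 280 → 68 → 100 → 1  — reaches 1 (happy)
681: 681 → 101 → 2 → 4 → 16 → 37 → 58 → 89 → 145 → 42 → 20 → 4  — repeats 4 (not happy)
1669: 1669 → 154 → 42 → 20 → 4 → 16 → 37 → 58 → 89 → 145 → 42  — repeats 42 (not happy)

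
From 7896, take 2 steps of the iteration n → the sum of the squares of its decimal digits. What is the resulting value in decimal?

7896 → 7² + 8² + 9² + 6² = 230
230 → 2² + 3² + 0² = 13

13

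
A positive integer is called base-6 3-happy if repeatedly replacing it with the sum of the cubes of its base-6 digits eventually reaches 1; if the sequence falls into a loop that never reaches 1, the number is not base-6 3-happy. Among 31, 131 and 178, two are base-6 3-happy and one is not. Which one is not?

31

31: 31 → 126 → 54 → 28 → 128 → 62 → 73 → 9 → 28  — repeats 28 (not base-6 3-happy)
131: 131 → 179 → 314 → 81 → 36 → 1  — reaches 1 (base-6 3-happy)
178: 178 → 253 → 3 → 27 → 91 → 36 → 1  — reaches 1 (base-6 3-happy)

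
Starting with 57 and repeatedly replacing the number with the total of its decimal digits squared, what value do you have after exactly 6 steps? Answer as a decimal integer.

57 → 5² + 7² = 25 + 49 = 74
74 → 7² + 4² = 49 + 16 = 65
65 → 6² + 5² = 36 + 25 = 61
61 → 6² + 1² = 36 + 1 = 37
37 → 3² + 7² = 9 + 49 = 58
58 → 5² + 8² = 25 + 64 = 89

89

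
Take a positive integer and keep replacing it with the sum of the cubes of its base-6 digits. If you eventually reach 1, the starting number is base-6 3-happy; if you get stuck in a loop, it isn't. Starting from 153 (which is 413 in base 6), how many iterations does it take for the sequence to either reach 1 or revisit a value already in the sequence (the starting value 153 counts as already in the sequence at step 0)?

153 = (4,1,3)_6 → 4³ + 1³ + 3³ = 92
92 = (2,3,2)_6 → 2³ + 3³ + 2³ = 43
43 = (1,1,1)_6 → 1³ + 1³ + 1³ = 3
3 = (3)_6 → 3³ = 27
27 = (4,3)_6 → 4³ + 3³ = 91
91 = (2,3,1)_6 → 2³ + 3³ + 1³ = 36
36 = (1,0,0)_6 → 1³ + 0³ + 0³ = 1  — reached 1.
That took 7 steps.

7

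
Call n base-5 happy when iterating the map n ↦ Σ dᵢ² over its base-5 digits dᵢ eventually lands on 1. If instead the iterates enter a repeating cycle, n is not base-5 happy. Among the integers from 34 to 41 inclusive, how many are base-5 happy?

34: 34 → 18 → 18  (repeats 18)
35: 35 → 5 → 1  (reaches 1)
36: 36 → 6 → 2 → 4 → 16 → 10 → 4  (repeats 4)
37: 37 → 9 → 17 → 13 → 13  (repeats 13)
38: 38 → 14 → 20 → 16 → 10 → 4 → 16  (repeats 16)
39: 39 → 21 → 17 → 13 → 13  (repeats 13)
40: 40 → 10 → 4 → 16 → 10  (repeats 10)
41: 41 → 11 → 5 → 1  (reaches 1)
base-5 happy: 35, 41

2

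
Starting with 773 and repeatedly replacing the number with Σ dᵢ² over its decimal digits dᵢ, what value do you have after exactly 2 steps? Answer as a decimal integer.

773 → 7² + 7² + 3² = 107
107 → 1² + 0² + 7² = 50

50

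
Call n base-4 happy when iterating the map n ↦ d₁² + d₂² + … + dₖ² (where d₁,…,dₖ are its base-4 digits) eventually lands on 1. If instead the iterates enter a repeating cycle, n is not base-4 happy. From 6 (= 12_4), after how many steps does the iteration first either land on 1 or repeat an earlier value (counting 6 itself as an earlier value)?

4

6 = (1,2)_4 → 1² + 2² = 1 + 4 = 5
5 = (1,1)_4 → 1² + 1² = 1 + 1 = 2
2 = (2)_4 → 2² = 4
4 = (1,0)_4 → 1² + 0² = 1 + 0 = 1  — reached 1.
That took 4 steps.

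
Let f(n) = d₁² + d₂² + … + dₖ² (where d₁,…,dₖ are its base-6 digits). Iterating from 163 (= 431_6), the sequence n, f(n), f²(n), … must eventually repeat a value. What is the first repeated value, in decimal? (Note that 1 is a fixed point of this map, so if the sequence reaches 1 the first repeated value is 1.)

163 = (4,3,1)_6 → 4² + 3² + 1² = 26
26 = (4,2)_6 → 4² + 2² = 20
20 = (3,2)_6 → 3² + 2² = 13
13 = (2,1)_6 → 2² + 1² = 5
5 = (5)_6 → 5² = 25
25 = (4,1)_6 → 4² + 1² = 17
17 = (2,5)_6 → 2² + 5² = 29
29 = (4,5)_6 → 4² + 5² = 41
41 = (1,0,5)_6 → 1² + 0² + 5² = 26  — 26 already appeared earlier.

26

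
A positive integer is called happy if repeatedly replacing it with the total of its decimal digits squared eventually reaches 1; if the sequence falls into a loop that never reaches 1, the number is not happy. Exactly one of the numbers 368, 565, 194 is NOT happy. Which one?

368: 368 → 109 → 82 → 68 → 100 → 1  — reaches 1 (happy)
565: 565 → 86 → 100 → 1  — reaches 1 (happy)
194: 194 → 98 → 145 → 42 → 20 → 4 → 16 → 37 → 58 → 89 → 145  — repeats 145 (not happy)

194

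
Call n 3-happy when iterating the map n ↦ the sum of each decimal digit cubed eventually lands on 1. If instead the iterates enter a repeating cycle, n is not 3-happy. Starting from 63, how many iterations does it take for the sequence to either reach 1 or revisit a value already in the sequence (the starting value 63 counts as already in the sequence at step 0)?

7

63 → 243
243 → 99
99 → 1458
1458 → 702
702 → 351
351 → 153
153 → 153  — 153 repeats.
That took 7 steps.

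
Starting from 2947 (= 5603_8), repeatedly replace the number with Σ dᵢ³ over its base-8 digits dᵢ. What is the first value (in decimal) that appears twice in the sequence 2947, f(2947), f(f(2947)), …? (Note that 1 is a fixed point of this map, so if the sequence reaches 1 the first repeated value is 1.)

1

2947 = (5,6,0,3)_8 → 5³ + 6³ + 0³ + 3³ = 368
368 = (5,6,0)_8 → 5³ + 6³ + 0³ = 341
341 = (5,2,5)_8 → 5³ + 2³ + 5³ = 258
258 = (4,0,2)_8 → 4³ + 0³ + 2³ = 72
72 = (1,1,0)_8 → 1³ + 1³ + 0³ = 2
2 = (2)_8 → 2³ = 8
8 = (1,0)_8 → 1³ + 0³ = 1  — reached the fixed point 1.
1 → 1, so 1 is the first repeated value.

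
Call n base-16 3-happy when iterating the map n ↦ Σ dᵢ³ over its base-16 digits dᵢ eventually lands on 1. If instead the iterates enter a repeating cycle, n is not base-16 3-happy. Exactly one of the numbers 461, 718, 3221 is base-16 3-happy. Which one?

718

461: 461 → 3926 → 3716 → 3320 → 5615 → 6245 → 854 → 368 → 344 → 638 → 3095 → 2072 → 1025 → 65 → 65  — repeats 65 (not base-16 3-happy)
718: 718 → 4480 → 514 → 16 → 1  — reaches 1 (base-16 3-happy)
3221: 3221 → 2582 → 1217 → 1793 → 344 → 638 → 3095 → 2072 → 1025 → 65 → 65  — repeats 65 (not base-16 3-happy)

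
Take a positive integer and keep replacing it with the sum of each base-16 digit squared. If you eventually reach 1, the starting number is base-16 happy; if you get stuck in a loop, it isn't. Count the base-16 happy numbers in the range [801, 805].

2

801: 801 → 14 → 196 → 160 → 100 → 52 → 25 → 82 → 29 → 170 → 200 → 208 → 169 → 181 → 146 → 85 → 50 → 13 → 169  (repeats 169)
802: 802 → 17 → 2 → 4 → 16 → 1  (reaches 1)
803: 803 → 22 → 37 → 29 → 170 → 200 → 208 → 169 → 181 → 146 → 85 → 50 → 13 → 169  (repeats 169)
804: 804 → 29 → 170 → 200 → 208 → 169 → 181 → 146 → 85 → 50 → 13 → 169  (repeats 169)
805: 805 → 38 → 40 → 68 → 32 → 4 → 16 → 1  (reaches 1)
base-16 happy: 802, 805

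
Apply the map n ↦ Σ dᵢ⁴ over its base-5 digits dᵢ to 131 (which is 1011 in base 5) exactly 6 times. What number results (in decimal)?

131 = (1,0,1,1)_5 → 1⁴ + 0⁴ + 1⁴ + 1⁴ = 1 + 0 + 1 + 1 = 3
3 = (3)_5 → 3⁴ = 81
81 = (3,1,1)_5 → 3⁴ + 1⁴ + 1⁴ = 81 + 1 + 1 = 83
83 = (3,1,3)_5 → 3⁴ + 1⁴ + 3⁴ = 81 + 1 + 81 = 163
163 = (1,1,2,3)_5 → 1⁴ + 1⁴ + 2⁴ + 3⁴ = 1 + 1 + 16 + 81 = 99
99 = (3,4,4)_5 → 3⁴ + 4⁴ + 4⁴ = 81 + 256 + 256 = 593

593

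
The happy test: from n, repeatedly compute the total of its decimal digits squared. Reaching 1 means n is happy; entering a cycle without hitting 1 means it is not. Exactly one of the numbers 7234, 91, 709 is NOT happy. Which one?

7234: 7234 → 78 → 113 → 11 → 2 → 4 → 16 → 37 → 58 → 89 → 145 → 42 → 20 → 4  — repeats 4 (not happy)
91: 91 → 82 → 68 → 100 → 1  — reaches 1 (happy)
709: 709 → 130 → 10 → 1  — reaches 1 (happy)

7234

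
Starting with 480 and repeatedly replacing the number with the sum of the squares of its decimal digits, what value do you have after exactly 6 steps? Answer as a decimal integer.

480 → 4² + 8² + 0² = 16 + 64 + 0 = 80
80 → 8² + 0² = 64 + 0 = 64
64 → 6² + 4² = 36 + 16 = 52
52 → 5² + 2² = 25 + 4 = 29
29 → 2² + 9² = 4 + 81 = 85
85 → 8² + 5² = 64 + 25 = 89

89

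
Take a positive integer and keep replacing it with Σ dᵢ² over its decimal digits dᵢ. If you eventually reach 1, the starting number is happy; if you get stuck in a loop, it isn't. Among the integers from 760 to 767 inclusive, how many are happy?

760: 760 → 85 → 89 → 145 → 42 → 20 → 4 → 16 → 37 → 58 → 89  (repeats 89)
761: 761 → 86 → 100 → 1  (reaches 1)
762: 762 → 89 → 145 → 42 → 20 → 4 → 16 → 37 → 58 → 89  (repeats 89)
763: 763 → 94 → 97 → 130 → 10 → 1  (reaches 1)
764: 764 → 101 → 2 → 4 → 16 → 37 → 58 → 89 → 145 → 42 → 20 → 4  (repeats 4)
765: 765 → 110 → 2 → 4 → 16 → 37 → 58 → 89 → 145 → 42 → 20 → 4  (repeats 4)
766: 766 → 121 → 6 → 36 → 45 → 41 → 17 → 50 → 25 → 29 → 85 → 89 → 145 → 42 → 20 → 4 → 16 → 37 → 58 → 89  (repeats 89)
767: 767 → 134 → 26 → 40 → 16 → 37 → 58 → 89 → 145 → 42 → 20 → 4 → 16  (repeats 16)
happy: 761, 763

2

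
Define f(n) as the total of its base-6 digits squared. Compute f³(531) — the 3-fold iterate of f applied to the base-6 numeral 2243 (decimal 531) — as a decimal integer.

41

531 = (2,2,4,3)_6 → 2² + 2² + 4² + 3² = 33
33 = (5,3)_6 → 5² + 3² = 34
34 = (5,4)_6 → 5² + 4² = 41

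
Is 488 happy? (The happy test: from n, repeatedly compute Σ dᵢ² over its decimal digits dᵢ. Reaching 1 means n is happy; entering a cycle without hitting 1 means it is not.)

not happy

488 → 4² + 8² + 8² = 16 + 64 + 64 = 144
144 → 1² + 4² + 4² = 1 + 16 + 16 = 33
33 → 3² + 3² = 9 + 9 = 18
18 → 1² + 8² = 1 + 64 = 65
65 → 6² + 5² = 36 + 25 = 61
61 → 6² + 1² = 36 + 1 = 37
37 → 3² + 7² = 9 + 49 = 58
58 → 5² + 8² = 25 + 64 = 89
89 → 8² + 9² = 64 + 81 = 145
145 → 1² + 4² + 5² = 1 + 16 + 25 = 42
42 → 4² + 2² = 16 + 4 = 20
20 → 2² + 0² = 4 + 0 = 4
4 → 4² = 16
16 → 1² + 6² = 1 + 36 = 37  — 37 already seen; the sequence cycles without reaching 1.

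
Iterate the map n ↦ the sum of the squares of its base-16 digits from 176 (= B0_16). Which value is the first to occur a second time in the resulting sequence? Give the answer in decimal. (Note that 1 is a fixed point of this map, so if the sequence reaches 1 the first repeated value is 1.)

1

176 = (11,0)_16 → 121
121 = (7,9)_16 → 130
130 = (8,2)_16 → 68
68 = (4,4)_16 → 32
32 = (2,0)_16 → 4
4 = (4)_16 → 16
16 = (1,0)_16 → 1  — reached the fixed point 1.
1 → 1, so 1 is the first repeated value.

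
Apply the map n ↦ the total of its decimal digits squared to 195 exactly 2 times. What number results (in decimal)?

50

195 → 1² + 9² + 5² = 1 + 81 + 25 = 107
107 → 1² + 0² + 7² = 1 + 0 + 49 = 50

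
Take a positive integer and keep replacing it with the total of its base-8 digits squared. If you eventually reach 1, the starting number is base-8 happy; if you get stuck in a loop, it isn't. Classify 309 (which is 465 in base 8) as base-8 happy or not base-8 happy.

base-8 happy

309 = (4,6,5)_8 → 4² + 6² + 5² = 16 + 36 + 25 = 77
77 = (1,1,5)_8 → 1² + 1² + 5² = 1 + 1 + 25 = 27
27 = (3,3)_8 → 3² + 3² = 9 + 9 = 18
18 = (2,2)_8 → 2² + 2² = 4 + 4 = 8
8 = (1,0)_8 → 1² + 0² = 1 + 0 = 1  — reached 1.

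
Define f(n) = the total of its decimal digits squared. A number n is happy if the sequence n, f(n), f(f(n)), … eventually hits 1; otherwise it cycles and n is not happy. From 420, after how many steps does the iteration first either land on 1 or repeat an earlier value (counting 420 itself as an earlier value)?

420 → 4² + 2² + 0² = 16 + 4 + 0 = 20
20 → 2² + 0² = 4 + 0 = 4
4 → 4² = 16
16 → 1² + 6² = 1 + 36 = 37
37 → 3² + 7² = 9 + 49 = 58
58 → 5² + 8² = 25 + 64 = 89
89 → 8² + 9² = 64 + 81 = 145
145 → 1² + 4² + 5² = 1 + 16 + 25 = 42
42 → 4² + 2² = 16 + 4 = 20  — 20 repeats.
That took 9 steps.

9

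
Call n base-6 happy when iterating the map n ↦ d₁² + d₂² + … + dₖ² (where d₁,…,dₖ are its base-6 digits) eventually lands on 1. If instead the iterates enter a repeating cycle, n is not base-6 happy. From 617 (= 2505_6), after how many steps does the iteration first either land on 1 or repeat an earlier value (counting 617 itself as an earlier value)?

11

617 = (2,5,0,5)_6 → 2² + 5² + 0² + 5² = 4 + 25 + 0 + 25 = 54
54 = (1,3,0)_6 → 1² + 3² + 0² = 1 + 9 + 0 = 10
10 = (1,4)_6 → 1² + 4² = 1 + 16 = 17
17 = (2,5)_6 → 2² + 5² = 4 + 25 = 29
29 = (4,5)_6 → 4² + 5² = 16 + 25 = 41
41 = (1,0,5)_6 → 1² + 0² + 5² = 1 + 0 + 25 = 26
26 = (4,2)_6 → 4² + 2² = 16 + 4 = 20
20 = (3,2)_6 → 3² + 2² = 9 + 4 = 13
13 = (2,1)_6 → 2² + 1² = 4 + 1 = 5
5 = (5)_6 → 5² = 25
25 = (4,1)_6 → 4² + 1² = 16 + 1 = 17  — 17 repeats.
That took 11 steps.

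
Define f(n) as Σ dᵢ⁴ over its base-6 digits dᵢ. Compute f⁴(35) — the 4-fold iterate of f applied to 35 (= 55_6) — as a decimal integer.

35 = (5,5)_6 → 5⁴ + 5⁴ = 1250
1250 = (5,4,4,2)_6 → 5⁴ + 4⁴ + 4⁴ + 2⁴ = 1153
1153 = (5,2,0,1)_6 → 5⁴ + 2⁴ + 0⁴ + 1⁴ = 642
642 = (2,5,5,0)_6 → 2⁴ + 5⁴ + 5⁴ + 0⁴ = 1266

1266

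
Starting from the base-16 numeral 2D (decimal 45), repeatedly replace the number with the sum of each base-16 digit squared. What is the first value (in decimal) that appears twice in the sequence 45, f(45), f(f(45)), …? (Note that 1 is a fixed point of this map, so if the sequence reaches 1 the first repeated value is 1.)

45 = (2,13)_16 → 2² + 13² = 173
173 = (10,13)_16 → 10² + 13² = 269
269 = (1,0,13)_16 → 1² + 0² + 13² = 170
170 = (10,10)_16 → 10² + 10² = 200
200 = (12,8)_16 → 12² + 8² = 208
208 = (13,0)_16 → 13² + 0² = 169
169 = (10,9)_16 → 10² + 9² = 181
181 = (11,5)_16 → 11² + 5² = 146
146 = (9,2)_16 → 9² + 2² = 85
85 = (5,5)_16 → 5² + 5² = 50
50 = (3,2)_16 → 3² + 2² = 13
13 = (13)_16 → 13² = 169  — 169 already appeared earlier.

169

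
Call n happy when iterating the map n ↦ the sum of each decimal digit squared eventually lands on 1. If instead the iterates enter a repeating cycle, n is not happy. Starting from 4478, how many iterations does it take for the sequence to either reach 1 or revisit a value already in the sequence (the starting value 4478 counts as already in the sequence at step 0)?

4478 → 4² + 4² + 7² + 8² = 16 + 16 + 49 + 64 = 145
145 → 1² + 4² + 5² = 1 + 16 + 25 = 42
42 → 4² + 2² = 16 + 4 = 20
20 → 2² + 0² = 4 + 0 = 4
4 → 4² = 16
16 → 1² + 6² = 1 + 36 = 37
37 → 3² + 7² = 9 + 49 = 58
58 → 5² + 8² = 25 + 64 = 89
89 → 8² + 9² = 64 + 81 = 145  — 145 repeats.
That took 9 steps.

9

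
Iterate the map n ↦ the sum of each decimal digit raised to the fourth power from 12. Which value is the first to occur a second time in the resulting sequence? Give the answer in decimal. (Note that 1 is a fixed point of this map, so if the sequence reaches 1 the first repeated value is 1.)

8208

12 → 1⁴ + 2⁴ = 1 + 16 = 17
17 → 1⁴ + 7⁴ = 1 + 2401 = 2402
2402 → 2⁴ + 4⁴ + 0⁴ + 2⁴ = 16 + 256 + 0 + 16 = 288
288 → 2⁴ + 8⁴ + 8⁴ = 16 + 4096 + 4096 = 8208
8208 → 8⁴ + 2⁴ + 0⁴ + 8⁴ = 4096 + 16 + 0 + 4096 = 8208  — 8208 already appeared earlier.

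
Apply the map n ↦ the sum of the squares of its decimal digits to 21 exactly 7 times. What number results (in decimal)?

42

21 → 2² + 1² = 4 + 1 = 5
5 → 5² = 25
25 → 2² + 5² = 4 + 25 = 29
29 → 2² + 9² = 4 + 81 = 85
85 → 8² + 5² = 64 + 25 = 89
89 → 8² + 9² = 64 + 81 = 145
145 → 1² + 4² + 5² = 1 + 16 + 25 = 42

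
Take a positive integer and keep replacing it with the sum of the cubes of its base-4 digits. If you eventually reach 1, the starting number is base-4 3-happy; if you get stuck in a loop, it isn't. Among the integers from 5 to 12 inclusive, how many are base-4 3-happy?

1

5: 5 → 2 → 8 → 8  (repeats 8)
6: 6 → 9 → 9  (repeats 9)
7: 7 → 28 → 28  (repeats 28)
8: 8 → 8  (repeats 8)
9: 9 → 9  (repeats 9)
10: 10 → 16 → 1  (reaches 1)
11: 11 → 35 → 35  (repeats 35)
12: 12 → 27 → 36 → 9 → 9  (repeats 9)
base-4 3-happy: 10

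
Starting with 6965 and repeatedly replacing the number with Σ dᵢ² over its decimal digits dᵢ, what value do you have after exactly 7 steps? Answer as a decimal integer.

6965 → 6² + 9² + 6² + 5² = 36 + 81 + 36 + 25 = 178
178 → 1² + 7² + 8² = 1 + 49 + 64 = 114
114 → 1² + 1² + 4² = 1 + 1 + 16 = 18
18 → 1² + 8² = 1 + 64 = 65
65 → 6² + 5² = 36 + 25 = 61
61 → 6² + 1² = 36 + 1 = 37
37 → 3² + 7² = 9 + 49 = 58

58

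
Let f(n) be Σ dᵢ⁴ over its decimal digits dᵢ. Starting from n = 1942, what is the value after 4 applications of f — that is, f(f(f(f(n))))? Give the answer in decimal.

7938

1942 → 1⁴ + 9⁴ + 4⁴ + 2⁴ = 6834
6834 → 6⁴ + 8⁴ + 3⁴ + 4⁴ = 5729
5729 → 5⁴ + 7⁴ + 2⁴ + 9⁴ = 9603
9603 → 9⁴ + 6⁴ + 0⁴ + 3⁴ = 7938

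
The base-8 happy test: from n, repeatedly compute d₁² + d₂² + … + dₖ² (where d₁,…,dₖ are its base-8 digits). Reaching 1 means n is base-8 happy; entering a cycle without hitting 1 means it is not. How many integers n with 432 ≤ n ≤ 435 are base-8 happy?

432: 432 → 72 → 2 → 4 → 16 → 4  — not base-8 happy
433: 433 → 73 → 3 → 9 → 2 → 4 → 16 → 4  — not base-8 happy
434: 434 → 76 → 18 → 8 → 1  — base-8 happy
435: 435 → 81 → 6 → 36 → 32 → 16 → 4 → 16  — not base-8 happy
base-8 happy: 434

1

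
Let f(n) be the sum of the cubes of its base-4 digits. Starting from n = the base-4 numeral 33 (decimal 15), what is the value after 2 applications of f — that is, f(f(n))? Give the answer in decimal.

15 = (3,3)_4 → 3³ + 3³ = 54
54 = (3,1,2)_4 → 3³ + 1³ + 2³ = 36

36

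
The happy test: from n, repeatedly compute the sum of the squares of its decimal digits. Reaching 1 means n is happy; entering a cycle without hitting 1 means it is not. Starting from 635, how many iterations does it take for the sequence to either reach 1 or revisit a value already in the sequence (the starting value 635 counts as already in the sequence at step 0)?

635 → 6² + 3² + 5² = 36 + 9 + 25 = 70
70 → 7² + 0² = 49 + 0 = 49
49 → 4² + 9² = 16 + 81 = 97
97 → 9² + 7² = 81 + 49 = 130
130 → 1² + 3² + 0² = 1 + 9 + 0 = 10
10 → 1² + 0² = 1 + 0 = 1  — reached 1.
That took 6 steps.

6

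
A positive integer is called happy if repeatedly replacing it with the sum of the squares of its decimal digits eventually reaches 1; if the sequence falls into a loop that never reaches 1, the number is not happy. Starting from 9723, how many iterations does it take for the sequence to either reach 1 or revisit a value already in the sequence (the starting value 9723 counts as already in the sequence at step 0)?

12

9723 → 9² + 7² + 2² + 3² = 143
143 → 1² + 4² + 3² = 26
26 → 2² + 6² = 40
40 → 4² + 0² = 16
16 → 1² + 6² = 37
37 → 3² + 7² = 58
58 → 5² + 8² = 89
89 → 8² + 9² = 145
145 → 1² + 4² + 5² = 42
42 → 4² + 2² = 20
20 → 2² + 0² = 4
4 → 4² = 16  — 16 repeats.
That took 12 steps.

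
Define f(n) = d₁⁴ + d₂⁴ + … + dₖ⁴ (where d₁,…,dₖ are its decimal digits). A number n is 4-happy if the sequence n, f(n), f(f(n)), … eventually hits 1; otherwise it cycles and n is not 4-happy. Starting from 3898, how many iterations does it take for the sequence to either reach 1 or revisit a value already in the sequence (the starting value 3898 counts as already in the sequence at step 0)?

3898 → 3⁴ + 8⁴ + 9⁴ + 8⁴ = 81 + 4096 + 6561 + 4096 = 14834
14834 → 1⁴ + 4⁴ + 8⁴ + 3⁴ + 4⁴ = 1 + 256 + 4096 + 81 + 256 = 4690
4690 → 4⁴ + 6⁴ + 9⁴ + 0⁴ = 256 + 1296 + 6561 + 0 = 8113
8113 → 8⁴ + 1⁴ + 1⁴ + 3⁴ = 4096 + 1 + 1 + 81 = 4179
4179 → 4⁴ + 1⁴ + 7⁴ + 9⁴ = 256 + 1 + 2401 + 6561 = 9219
9219 → 9⁴ + 2⁴ + 1⁴ + 9⁴ = 6561 + 16 + 1 + 6561 = 13139
13139 → 1⁴ + 3⁴ + 1⁴ + 3⁴ + 9⁴ = 1 + 81 + 1 + 81 + 6561 = 6725
6725 → 6⁴ + 7⁴ + 2⁴ + 5⁴ = 1296 + 2401 + 16 + 625 = 4338
4338 → 4⁴ + 3⁴ + 3⁴ + 8⁴ = 256 + 81 + 81 + 4096 = 4514
4514 → 4⁴ + 5⁴ + 1⁴ + 4⁴ = 256 + 625 + 1 + 256 = 1138
1138 → 1⁴ + 1⁴ + 3⁴ + 8⁴ = 1 + 1 + 81 + 4096 = 4179  — 4179 repeats.
That took 11 steps.

11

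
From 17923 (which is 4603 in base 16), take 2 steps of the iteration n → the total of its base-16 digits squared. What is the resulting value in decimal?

178

17923 = (4,6,0,3)_16 → 4² + 6² + 0² + 3² = 61
61 = (3,13)_16 → 3² + 13² = 178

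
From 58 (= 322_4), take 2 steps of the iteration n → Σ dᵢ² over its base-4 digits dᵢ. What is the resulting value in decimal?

2

58 = (3,2,2)_4 → 17
17 = (1,0,1)_4 → 2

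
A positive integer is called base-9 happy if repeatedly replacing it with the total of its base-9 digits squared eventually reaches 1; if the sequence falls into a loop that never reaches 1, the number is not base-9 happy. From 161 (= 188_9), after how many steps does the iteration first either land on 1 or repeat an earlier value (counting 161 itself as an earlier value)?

7

161 = (1,8,8)_9 → 1² + 8² + 8² = 129
129 = (1,5,3)_9 → 1² + 5² + 3² = 35
35 = (3,8)_9 → 3² + 8² = 73
73 = (8,1)_9 → 8² + 1² = 65
65 = (7,2)_9 → 7² + 2² = 53
53 = (5,8)_9 → 5² + 8² = 89
89 = (1,0,8)_9 → 1² + 0² + 8² = 65  — 65 repeats.
That took 7 steps.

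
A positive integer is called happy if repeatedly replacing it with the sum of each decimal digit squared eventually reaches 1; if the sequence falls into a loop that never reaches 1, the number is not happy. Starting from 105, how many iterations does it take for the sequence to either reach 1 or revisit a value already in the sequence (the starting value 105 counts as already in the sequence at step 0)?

105 → 1² + 0² + 5² = 26
26 → 2² + 6² = 40
40 → 4² + 0² = 16
16 → 1² + 6² = 37
37 → 3² + 7² = 58
58 → 5² + 8² = 89
89 → 8² + 9² = 145
145 → 1² + 4² + 5² = 42
42 → 4² + 2² = 20
20 → 2² + 0² = 4
4 → 4² = 16  — 16 repeats.
That took 11 steps.

11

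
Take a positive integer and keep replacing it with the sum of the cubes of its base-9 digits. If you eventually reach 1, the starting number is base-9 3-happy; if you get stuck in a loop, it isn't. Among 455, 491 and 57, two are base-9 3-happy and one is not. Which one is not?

57

455: 455 → 375 → 405 → 125 → 577 → 345 → 99 → 9 → 1  — reaches 1 (base-9 3-happy)
491: 491 → 341 → 577 → 345 → 99 → 9 → 1  — reaches 1 (base-9 3-happy)
57: 57 → 243 → 27 → 27  — repeats 27 (not base-9 3-happy)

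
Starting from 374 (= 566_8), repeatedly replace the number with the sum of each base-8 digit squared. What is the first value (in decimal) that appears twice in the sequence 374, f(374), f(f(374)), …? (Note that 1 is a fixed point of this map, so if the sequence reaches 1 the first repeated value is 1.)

374 = (5,6,6)_8 → 5² + 6² + 6² = 25 + 36 + 36 = 97
97 = (1,4,1)_8 → 1² + 4² + 1² = 1 + 16 + 1 = 18
18 = (2,2)_8 → 2² + 2² = 4 + 4 = 8
8 = (1,0)_8 → 1² + 0² = 1 + 0 = 1  — reached the fixed point 1.
1 → 1, so 1 is the first repeated value.

1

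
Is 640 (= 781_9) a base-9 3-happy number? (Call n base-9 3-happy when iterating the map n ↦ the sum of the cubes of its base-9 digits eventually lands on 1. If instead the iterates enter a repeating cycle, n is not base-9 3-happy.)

640 = (7,8,1)_9 → 7³ + 8³ + 1³ = 856
856 = (1,1,5,1)_9 → 1³ + 1³ + 5³ + 1³ = 128
128 = (1,5,2)_9 → 1³ + 5³ + 2³ = 134
134 = (1,5,8)_9 → 1³ + 5³ + 8³ = 638
638 = (7,7,8)_9 → 7³ + 7³ + 8³ = 1198
1198 = (1,5,7,1)_9 → 1³ + 5³ + 7³ + 1³ = 470
470 = (5,7,2)_9 → 5³ + 7³ + 2³ = 476
476 = (5,7,8)_9 → 5³ + 7³ + 8³ = 980
980 = (1,3,0,8)_9 → 1³ + 3³ + 0³ + 8³ = 540
540 = (6,6,0)_9 → 6³ + 6³ + 0³ = 432
432 = (5,3,0)_9 → 5³ + 3³ + 0³ = 152
152 = (1,7,8)_9 → 1³ + 7³ + 8³ = 856  — 856 already seen; the sequence cycles without reaching 1.

not base-9 3-happy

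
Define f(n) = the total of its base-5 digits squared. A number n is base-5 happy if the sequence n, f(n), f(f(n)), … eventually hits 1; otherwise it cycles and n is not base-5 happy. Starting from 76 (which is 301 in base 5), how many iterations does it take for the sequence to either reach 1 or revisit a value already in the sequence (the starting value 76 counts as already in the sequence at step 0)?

76 = (3,0,1)_5 → 3² + 0² + 1² = 9 + 0 + 1 = 10
10 = (2,0)_5 → 2² + 0² = 4 + 0 = 4
4 = (4)_5 → 4² = 16
16 = (3,1)_5 → 3² + 1² = 9 + 1 = 10  — 10 repeats.
That took 4 steps.

4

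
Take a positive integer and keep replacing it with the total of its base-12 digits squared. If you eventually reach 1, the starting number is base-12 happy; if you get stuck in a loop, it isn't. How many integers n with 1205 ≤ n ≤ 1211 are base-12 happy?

1

1205: 1205 → 105 → 145 → 2 → 4 → 16 → 17 → 26 → 8 → 64 → 41 → 34 → 104 → 128 → 164 → 66 → 61 → 26  (repeats 26)
1206: 1206 → 116 → 145 → 2 → 4 → 16 → 17 → 26 → 8 → 64 → 41 → 34 → 104 → 128 → 164 → 66 → 61 → 26  (repeats 26)
1207: 1207 → 129 → 181 → 11 → 121 → 101 → 89 → 74 → 40 → 25 → 5 → 25  (repeats 25)
1208: 1208 → 144 → 1  (reaches 1)
1209: 1209 → 161 → 27 → 13 → 2 → 4 → 16 → 17 → 26 → 8 → 64 → 41 → 34 → 104 → 128 → 164 → 66 → 61 → 26  (repeats 26)
1210: 1210 → 180 → 10 → 100 → 80 → 100  (repeats 100)
1211: 1211 → 201 → 98 → 68 → 89 → 74 → 40 → 25 → 5 → 25  (repeats 25)
base-12 happy: 1208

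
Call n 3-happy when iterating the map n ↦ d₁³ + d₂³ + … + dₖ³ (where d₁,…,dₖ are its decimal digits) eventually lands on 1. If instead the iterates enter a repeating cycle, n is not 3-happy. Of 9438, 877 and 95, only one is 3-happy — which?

9438: 9438 → 1332 → 63 → 243 → 99 → 1458 → 702 → 351 → 153 → 153  — repeats 153 (not 3-happy)
877: 877 → 1198 → 1243 → 100 → 1  — reaches 1 (3-happy)
95: 95 → 854 → 701 → 344 → 155 → 251 → 134 → 92 → 737 → 713 → 371 → 371  — repeats 371 (not 3-happy)

877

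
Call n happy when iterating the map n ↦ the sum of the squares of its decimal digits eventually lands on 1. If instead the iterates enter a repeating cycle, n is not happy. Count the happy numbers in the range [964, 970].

964: 964 → 133 → 19 → 82 → 68 → 100 → 1  — happy
965: 965 → 142 → 21 → 5 → 25 → 29 → 85 → 89 → 145 → 42 → 20 → 4 → 16 → 37 → 58 → 89  — not happy
966: 966 → 153 → 35 → 34 → 25 → 29 → 85 → 89 → 145 → 42 → 20 → 4 → 16 → 37 → 58 → 89  — not happy
967: 967 → 166 → 73 → 58 → 89 → 145 → 42 → 20 → 4 → 16 → 37 → 58  — not happy
968: 968 → 181 → 66 → 72 → 53 → 34 → 25 → 29 → 85 → 89 → 145 → 42 → 20 → 4 → 16 → 37 → 58 → 89  — not happy
969: 969 → 198 → 146 → 53 → 34 → 25 → 29 → 85 → 89 → 145 → 42 → 20 → 4 → 16 → 37 → 58 → 89  — not happy
970: 970 → 130 → 10 → 1  — happy
happy: 964, 970

2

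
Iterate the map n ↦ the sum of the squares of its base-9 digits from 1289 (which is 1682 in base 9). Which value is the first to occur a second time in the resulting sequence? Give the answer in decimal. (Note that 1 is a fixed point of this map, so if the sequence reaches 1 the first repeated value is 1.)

41

1289 = (1,6,8,2)_9 → 1² + 6² + 8² + 2² = 105
105 = (1,2,6)_9 → 1² + 2² + 6² = 41
41 = (4,5)_9 → 4² + 5² = 41  — 41 already appeared earlier.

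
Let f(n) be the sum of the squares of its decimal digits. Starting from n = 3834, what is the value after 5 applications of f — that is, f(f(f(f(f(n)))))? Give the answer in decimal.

4

3834 → 3² + 8² + 3² + 4² = 9 + 64 + 9 + 16 = 98
98 → 9² + 8² = 81 + 64 = 145
145 → 1² + 4² + 5² = 1 + 16 + 25 = 42
42 → 4² + 2² = 16 + 4 = 20
20 → 2² + 0² = 4 + 0 = 4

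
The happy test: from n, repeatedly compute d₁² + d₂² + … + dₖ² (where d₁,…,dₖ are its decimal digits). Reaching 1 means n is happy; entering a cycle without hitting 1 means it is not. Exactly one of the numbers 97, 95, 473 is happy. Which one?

97

97: 97 → 130 → 10 → 1  — reaches 1 (happy)
95: 95 → 106 → 37 → 58 → 89 → 145 → 42 → 20 → 4 → 16 → 37  — repeats 37 (not happy)
473: 473 → 74 → 65 → 61 → 37 → 58 → 89 → 145 → 42 → 20 → 4 → 16 → 37  — repeats 37 (not happy)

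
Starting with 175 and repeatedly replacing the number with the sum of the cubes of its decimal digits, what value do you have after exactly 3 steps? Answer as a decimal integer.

730

175 → 1³ + 7³ + 5³ = 1 + 343 + 125 = 469
469 → 4³ + 6³ + 9³ = 64 + 216 + 729 = 1009
1009 → 1³ + 0³ + 0³ + 9³ = 1 + 0 + 0 + 729 = 730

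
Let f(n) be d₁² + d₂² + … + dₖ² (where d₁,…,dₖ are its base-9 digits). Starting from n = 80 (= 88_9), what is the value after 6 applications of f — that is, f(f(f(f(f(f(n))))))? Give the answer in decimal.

50

80 = (8,8)_9 → 8² + 8² = 128
128 = (1,5,2)_9 → 1² + 5² + 2² = 30
30 = (3,3)_9 → 3² + 3² = 18
18 = (2,0)_9 → 2² + 0² = 4
4 = (4)_9 → 4² = 16
16 = (1,7)_9 → 1² + 7² = 50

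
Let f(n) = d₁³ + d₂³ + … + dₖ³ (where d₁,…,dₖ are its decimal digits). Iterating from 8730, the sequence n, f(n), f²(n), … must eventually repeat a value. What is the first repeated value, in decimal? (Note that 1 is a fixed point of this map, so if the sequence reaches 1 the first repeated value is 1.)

8730 → 882
882 → 1032
1032 → 36
36 → 243
243 → 99
99 → 1458
1458 → 702
702 → 351
351 → 153
153 → 153  — 153 already appeared earlier.

153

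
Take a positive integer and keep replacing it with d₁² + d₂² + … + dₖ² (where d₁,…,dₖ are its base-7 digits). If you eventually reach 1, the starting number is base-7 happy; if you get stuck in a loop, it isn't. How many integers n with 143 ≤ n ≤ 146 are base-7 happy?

1

143: 143 → 49 → 1  (reaches 1)
144: 144 → 56 → 2 → 4 → 16 → 8 → 2  (repeats 2)
145: 145 → 65 → 9 → 5 → 25 → 25  (repeats 25)
146: 146 → 76 → 46 → 52 → 10 → 10  (repeats 10)
base-7 happy: 143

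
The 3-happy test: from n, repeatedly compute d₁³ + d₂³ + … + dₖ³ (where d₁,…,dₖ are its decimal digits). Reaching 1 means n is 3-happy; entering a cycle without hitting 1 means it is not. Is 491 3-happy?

not 3-happy

491 → 794
794 → 1136
1136 → 245
245 → 197
197 → 1073
1073 → 371
371 → 371  — 371 already seen; the sequence cycles without reaching 1.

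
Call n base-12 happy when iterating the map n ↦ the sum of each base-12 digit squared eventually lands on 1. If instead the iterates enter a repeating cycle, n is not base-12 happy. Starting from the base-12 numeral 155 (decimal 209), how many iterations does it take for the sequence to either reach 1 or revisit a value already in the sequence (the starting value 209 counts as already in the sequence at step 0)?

209 = (1,5,5)_12 → 1² + 5² + 5² = 1 + 25 + 25 = 51
51 = (4,3)_12 → 4² + 3² = 16 + 9 = 25
25 = (2,1)_12 → 2² + 1² = 4 + 1 = 5
5 = (5)_12 → 5² = 25  — 25 repeats.
That took 4 steps.

4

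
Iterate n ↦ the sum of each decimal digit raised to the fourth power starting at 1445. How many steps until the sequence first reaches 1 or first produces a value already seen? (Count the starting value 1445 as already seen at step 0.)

1445 → 1⁴ + 4⁴ + 4⁴ + 5⁴ = 1138
1138 → 1⁴ + 1⁴ + 3⁴ + 8⁴ = 4179
4179 → 4⁴ + 1⁴ + 7⁴ + 9⁴ = 9219
9219 → 9⁴ + 2⁴ + 1⁴ + 9⁴ = 13139
13139 → 1⁴ + 3⁴ + 1⁴ + 3⁴ + 9⁴ = 6725
6725 → 6⁴ + 7⁴ + 2⁴ + 5⁴ = 4338
4338 → 4⁴ + 3⁴ + 3⁴ + 8⁴ = 4514
4514 → 4⁴ + 5⁴ + 1⁴ + 4⁴ = 1138  — 1138 repeats.
That took 8 steps.

8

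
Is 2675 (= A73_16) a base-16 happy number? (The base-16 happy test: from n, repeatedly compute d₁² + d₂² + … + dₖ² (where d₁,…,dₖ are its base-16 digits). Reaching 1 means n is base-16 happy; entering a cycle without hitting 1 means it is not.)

base-16 happy

2675 = (10,7,3)_16 → 158
158 = (9,14)_16 → 277
277 = (1,1,5)_16 → 27
27 = (1,11)_16 → 122
122 = (7,10)_16 → 149
149 = (9,5)_16 → 106
106 = (6,10)_16 → 136
136 = (8,8)_16 → 128
128 = (8,0)_16 → 64
64 = (4,0)_16 → 16
16 = (1,0)_16 → 1  — reached 1.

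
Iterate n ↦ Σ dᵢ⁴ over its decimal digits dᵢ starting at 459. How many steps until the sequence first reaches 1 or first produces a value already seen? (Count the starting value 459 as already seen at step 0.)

13

459 → 4⁴ + 5⁴ + 9⁴ = 256 + 625 + 6561 = 7442
7442 → 7⁴ + 4⁴ + 4⁴ + 2⁴ = 2401 + 256 + 256 + 16 = 2929
2929 → 2⁴ + 9⁴ + 2⁴ + 9⁴ = 16 + 6561 + 16 + 6561 = 13154
13154 → 1⁴ + 3⁴ + 1⁴ + 5⁴ + 4⁴ = 1 + 81 + 1 + 625 + 256 = 964
964 → 9⁴ + 6⁴ + 4⁴ = 6561 + 1296 + 256 = 8113
8113 → 8⁴ + 1⁴ + 1⁴ + 3⁴ = 4096 + 1 + 1 + 81 = 4179
4179 → 4⁴ + 1⁴ + 7⁴ + 9⁴ = 256 + 1 + 2401 + 6561 = 9219
9219 → 9⁴ + 2⁴ + 1⁴ + 9⁴ = 6561 + 16 + 1 + 6561 = 13139
13139 → 1⁴ + 3⁴ + 1⁴ + 3⁴ + 9⁴ = 1 + 81 + 1 + 81 + 6561 = 6725
6725 → 6⁴ + 7⁴ + 2⁴ + 5⁴ = 1296 + 2401 + 16 + 625 = 4338
4338 → 4⁴ + 3⁴ + 3⁴ + 8⁴ = 256 + 81 + 81 + 4096 = 4514
4514 → 4⁴ + 5⁴ + 1⁴ + 4⁴ = 256 + 625 + 1 + 256 = 1138
1138 → 1⁴ + 1⁴ + 3⁴ + 8⁴ = 1 + 1 + 81 + 4096 = 4179  — 4179 repeats.
That took 13 steps.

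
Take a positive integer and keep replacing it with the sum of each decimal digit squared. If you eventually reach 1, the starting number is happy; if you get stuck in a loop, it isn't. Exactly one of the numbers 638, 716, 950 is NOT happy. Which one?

950

638: 638 → 109 → 82 → 68 → 100 → 1  — reaches 1 (happy)
716: 716 → 86 → 100 → 1  — reaches 1 (happy)
950: 950 → 106 → 37 → 58 → 89 → 145 → 42 → 20 → 4 → 16 → 37  — repeats 37 (not happy)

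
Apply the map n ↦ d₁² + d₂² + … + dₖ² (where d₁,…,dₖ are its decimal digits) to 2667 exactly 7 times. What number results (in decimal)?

2667 → 2² + 6² + 6² + 7² = 125
125 → 1² + 2² + 5² = 30
30 → 3² + 0² = 9
9 → 9² = 81
81 → 8² + 1² = 65
65 → 6² + 5² = 61
61 → 6² + 1² = 37

37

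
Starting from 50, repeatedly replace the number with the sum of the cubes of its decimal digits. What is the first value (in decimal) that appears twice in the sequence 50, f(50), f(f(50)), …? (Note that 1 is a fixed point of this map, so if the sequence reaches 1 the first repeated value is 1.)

371

50 → 5³ + 0³ = 125
125 → 1³ + 2³ + 5³ = 134
134 → 1³ + 3³ + 4³ = 92
92 → 9³ + 2³ = 737
737 → 7³ + 3³ + 7³ = 713
713 → 7³ + 1³ + 3³ = 371
371 → 3³ + 7³ + 1³ = 371  — 371 already appeared earlier.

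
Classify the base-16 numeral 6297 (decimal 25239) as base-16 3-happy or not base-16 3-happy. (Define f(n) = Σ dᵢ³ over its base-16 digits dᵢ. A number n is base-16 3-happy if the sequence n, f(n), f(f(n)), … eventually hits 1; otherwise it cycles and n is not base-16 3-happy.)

not base-16 3-happy

25239 = (6,2,9,7)_16 → 6³ + 2³ + 9³ + 7³ = 1296
1296 = (5,1,0)_16 → 5³ + 1³ + 0³ = 126
126 = (7,14)_16 → 7³ + 14³ = 3087
3087 = (12,0,15)_16 → 12³ + 0³ + 15³ = 5103
5103 = (1,3,14,15)_16 → 1³ + 3³ + 14³ + 15³ = 6147
6147 = (1,8,0,3)_16 → 1³ + 8³ + 0³ + 3³ = 540
540 = (2,1,12)_16 → 2³ + 1³ + 12³ = 1737
1737 = (6,12,9)_16 → 6³ + 12³ + 9³ = 2673
2673 = (10,7,1)_16 → 10³ + 7³ + 1³ = 1344
1344 = (5,4,0)_16 → 5³ + 4³ + 0³ = 189
189 = (11,13)_16 → 11³ + 13³ = 3528
3528 = (13,12,8)_16 → 13³ + 12³ + 8³ = 4437
4437 = (1,1,5,5)_16 → 1³ + 1³ + 5³ + 5³ = 252
252 = (15,12)_16 → 15³ + 12³ = 5103  — 5103 already seen; the sequence cycles without reaching 1.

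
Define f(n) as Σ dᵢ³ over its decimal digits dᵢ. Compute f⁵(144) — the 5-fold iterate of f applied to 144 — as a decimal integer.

36

144 → 1³ + 4³ + 4³ = 129
129 → 1³ + 2³ + 9³ = 738
738 → 7³ + 3³ + 8³ = 882
882 → 8³ + 8³ + 2³ = 1032
1032 → 1³ + 0³ + 3³ + 2³ = 36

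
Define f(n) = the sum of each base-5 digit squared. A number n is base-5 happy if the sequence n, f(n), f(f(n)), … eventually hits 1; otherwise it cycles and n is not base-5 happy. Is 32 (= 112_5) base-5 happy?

not base-5 happy

32 = (1,1,2)_5 → 1² + 1² + 2² = 1 + 1 + 4 = 6
6 = (1,1)_5 → 1² + 1² = 1 + 1 = 2
2 = (2)_5 → 2² = 4
4 = (4)_5 → 4² = 16
16 = (3,1)_5 → 3² + 1² = 9 + 1 = 10
10 = (2,0)_5 → 2² + 0² = 4 + 0 = 4  — 4 already seen; the sequence cycles without reaching 1.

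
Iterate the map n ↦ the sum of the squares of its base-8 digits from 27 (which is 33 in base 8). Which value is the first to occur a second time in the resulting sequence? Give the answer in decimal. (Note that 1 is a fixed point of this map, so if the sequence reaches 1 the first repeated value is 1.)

1

27 = (3,3)_8 → 3² + 3² = 18
18 = (2,2)_8 → 2² + 2² = 8
8 = (1,0)_8 → 1² + 0² = 1  — reached the fixed point 1.
1 → 1, so 1 is the first repeated value.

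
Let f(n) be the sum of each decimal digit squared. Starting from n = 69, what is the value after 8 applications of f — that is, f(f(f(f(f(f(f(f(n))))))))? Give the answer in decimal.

89

69 → 117
117 → 51
51 → 26
26 → 40
40 → 16
16 → 37
37 → 58
58 → 89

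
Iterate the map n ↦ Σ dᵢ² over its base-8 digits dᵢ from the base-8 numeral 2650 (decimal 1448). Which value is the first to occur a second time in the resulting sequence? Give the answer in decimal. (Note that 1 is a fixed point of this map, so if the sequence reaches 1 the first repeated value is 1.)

1448 = (2,6,5,0)_8 → 2² + 6² + 5² + 0² = 4 + 36 + 25 + 0 = 65
65 = (1,0,1)_8 → 1² + 0² + 1² = 1 + 0 + 1 = 2
2 = (2)_8 → 2² = 4
4 = (4)_8 → 4² = 16
16 = (2,0)_8 → 2² + 0² = 4 + 0 = 4  — 4 already appeared earlier.

4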